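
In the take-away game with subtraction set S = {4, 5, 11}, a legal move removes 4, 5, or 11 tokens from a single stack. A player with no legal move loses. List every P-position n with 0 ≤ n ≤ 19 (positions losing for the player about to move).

n :  0  1  2  3  4  5  6  7  8  9 10 11 12 13 14 15 16 17 18 19
G :  0  0  0  0  1  1  1  1  2  0  0  2  3  1  1  3  0  0  0  0
P-positions are exactly the n with G(n) = 0.

0, 1, 2, 3, 9, 10, 16, 17, 18, 19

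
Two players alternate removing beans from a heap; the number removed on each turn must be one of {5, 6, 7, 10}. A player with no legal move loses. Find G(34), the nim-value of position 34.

n :  0  1  2  3  4  5  6  7  8  9 10 11 12 13 14 15 16 17 18 19 20 21 22 23 24 25 26 27 28 29 30 31 32 33 34
G :  0  0  0  0  0  1  1  1  1  1  2  2  2  2  2  0  0  0  0  0  1  1  1  1  1  2  2  2  2  2  0  0  0  0  0

0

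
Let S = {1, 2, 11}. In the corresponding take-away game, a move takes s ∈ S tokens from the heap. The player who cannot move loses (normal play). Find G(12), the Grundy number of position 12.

G(0) = 0
G(1) = mex{0} = 1
G(2) = mex{1,0} = 2
G(3) = mex{2,1} = 0
G(4) = mex{0,2} = 1
G(5) = mex{1,0} = 2
G(6) = mex{2,1} = 0
G(7) = mex{0,2} = 1
G(8) = mex{1,0} = 2
G(9) = mex{2,1} = 0
G(10) = mex{0,2} = 1
G(11) = mex{1,0,0} = 2
G(12) = mex{2,1,1} = 0

0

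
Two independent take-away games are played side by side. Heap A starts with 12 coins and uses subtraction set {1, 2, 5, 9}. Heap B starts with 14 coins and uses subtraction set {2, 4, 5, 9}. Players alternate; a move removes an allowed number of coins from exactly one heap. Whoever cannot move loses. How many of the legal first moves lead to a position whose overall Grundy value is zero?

4

Heap A, S = {1, 2, 5, 9}:
n :  0  1  2  3  4  5  6  7  8  9 10 11 12
G :  0  1  2  0  1  2  0  1  2  3  0  1  2
G_A(12) = 2.
Heap B, S = {2, 4, 5, 9}:
G(0) = 0
G(1) = mex{} = 0
G(2) = mex{0} = 1
G(3) = mex{0} = 1
G(4) = mex{1,0} = 2
G(5) = mex{1,0,0} = 2
G(6) = mex{2,1,0} = 3
G(7) = mex{2,1,1} = 0
G(8) = mex{3,2,1} = 0
G(9) = mex{0,2,2,0} = 1
G(10) = mex{0,3,2,0} = 1
G(11) = mex{1,0,3,1} = 2
G(12) = mex{1,0,0,1} = 2
G(13) = mex{2,1,0,2} = 3
G(14) = mex{2,1,1,2} = 0
G_B(14) = 0.
Combined Grundy value = 2 ⊕ 0 = 2.
A winning move leaves total XOR = 0, i.e. changes one component's Grundy value g to g ⊕ X where X is the current total.
Heap A: need g' = 2⊕2 = 0. Options: 12−1→G=1, 12−2→G=0, 12−5→G=1, 12−9→G=0. Hits: 2.
Heap B: need g' = 0⊕2 = 2. Options: 14−2→G=2, 14−4→G=1, 14−5→G=1, 14−9→G=2. Hits: 2.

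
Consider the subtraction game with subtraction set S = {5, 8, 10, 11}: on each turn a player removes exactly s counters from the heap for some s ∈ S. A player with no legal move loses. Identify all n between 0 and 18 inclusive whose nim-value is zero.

0, 1, 2, 3, 4, 16, 17, 18

n :  0  1  2  3  4  5  6  7  8  9 10 11 12 13 14 15 16 17 18
G :  0  0  0  0  0  1  1  1  1  1  2  2  2  2  2  3  0  0  0
P-positions are exactly the n with G(n) = 0.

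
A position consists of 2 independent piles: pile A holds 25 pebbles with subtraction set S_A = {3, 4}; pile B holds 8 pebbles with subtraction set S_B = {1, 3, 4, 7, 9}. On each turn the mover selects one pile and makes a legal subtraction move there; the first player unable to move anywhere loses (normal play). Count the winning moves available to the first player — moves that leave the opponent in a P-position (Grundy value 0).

3

Pile A, S = {3, 4}:
n :  0  1  2  3  4  5  6  7  8  9 10 11 12 13 14 15 16 17 18 19 20 21 22 23 24 25
G :  0  0  0  1  1  1  2  0  0  0  1  1  1  2  0  0  0  1  1  1  2  0  0  0  1  1
G_A(25) = 1.
Pile B, S = {1, 3, 4, 7, 9}:
G(0) = 0
G(1) = mex{0} = 1
G(2) = mex{1} = 0
G(3) = mex{0,0} = 1
G(4) = mex{1,1,0} = 2
G(5) = mex{2,0,1} = 3
G(6) = mex{3,1,0} = 2
G(7) = mex{2,2,1,0} = 3
G(8) = mex{3,3,2,1} = 0
G_B(8) = 0.
Combined Grundy value = 1 ⊕ 0 = 1.
A winning move leaves total XOR = 0, i.e. changes one component's Grundy value g to g ⊕ X where X is the current total.
Pile A: need g' = 1⊕1 = 0. Options: 25−3→G=0, 25−4→G=0. Hits: 2.
Pile B: need g' = 0⊕1 = 1. Options: 8−1→G=3, 8−3→G=3, 8−4→G=2, 8−7→G=1. Hits: 1.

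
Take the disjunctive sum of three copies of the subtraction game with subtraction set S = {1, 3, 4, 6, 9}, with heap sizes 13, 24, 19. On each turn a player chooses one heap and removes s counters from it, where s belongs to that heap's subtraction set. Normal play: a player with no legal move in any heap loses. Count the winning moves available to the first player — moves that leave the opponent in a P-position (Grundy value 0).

6

All heaps use S = {1, 3, 4, 6, 9}:
n :  0  1  2  3  4  5  6  7  8  9 10 11 12 13 14 15 16 17 18 19 20 21 22 23 24
G :  0  1  0  1  2  3  2  0  1  4  3  2  0  1  0  1  2  3  2  0  1  4  3  2  0
Heap A: G(13) = 1.
Heap B: G(24) = 0.
Heap C: G(19) = 0.
Combined Grundy value = 1 ⊕ 0 ⊕ 0 = 1.
A winning move leaves total XOR = 0, i.e. changes one component's Grundy value g to g ⊕ X where X is the current total.
Heap A: need g' = 1⊕1 = 0. Options: 13−1→G=0, 13−3→G=3, 13−4→G=4, 13−6→G=0, 13−9→G=2. Hits: 2.
Heap B: need g' = 0⊕1 = 1. Options: 24−1→G=2, 24−3→G=4, 24−4→G=1, 24−6→G=2, 24−9→G=1. Hits: 2.
Heap C: need g' = 0⊕1 = 1. Options: 19−1→G=2, 19−3→G=2, 19−4→G=1, 19−6→G=1, 19−9→G=3. Hits: 2.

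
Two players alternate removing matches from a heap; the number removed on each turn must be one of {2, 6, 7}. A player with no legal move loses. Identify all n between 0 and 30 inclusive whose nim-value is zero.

n :  0  1  2  3  4  5  6  7  8  9 10 11 12 13 14 15 16 17 18 19 20 21 22 23 24 25 26 27 28 29 30
G :  0  0  1  1  0  0  1  1  2  0  3  1  2  0  0  1  1  0  0  1  1  2  0  3  1  2  0  0  1  1  0
P-positions are exactly the n with G(n) = 0.

0, 1, 4, 5, 9, 13, 14, 17, 18, 22, 26, 27, 30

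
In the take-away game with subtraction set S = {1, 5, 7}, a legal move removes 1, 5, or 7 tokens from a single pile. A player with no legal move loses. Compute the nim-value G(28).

0

G(0) = 0
G(1) = mex{0} = 1
G(2) = mex{1} = 0
G(3) = mex{0} = 1
G(4) = mex{1} = 0
G(5) = mex{0,0} = 1
G(6) = mex{1,1} = 0
G(7) = mex{0,0,0} = 1
G(8) = mex{1,1,1} = 0
G(9) = mex{0,0,0} = 1
G(10) = mex{1,1,1} = 0
G(11) = mex{0,0,0} = 1
G(12) = mex{1,1,1} = 0
G(13) = mex{0,0,0} = 1
G(14) = mex{1,1,1} = 0
G(15) = mex{0,0,0} = 1
G(16) = mex{1,1,1} = 0
G(17) = mex{0,0,0} = 1
G(18) = mex{1,1,1} = 0
G(19) = mex{0,0,0} = 1
G(20) = mex{1,1,1} = 0
G(21) = mex{0,0,0} = 1
G(22) = mex{1,1,1} = 0
G(23) = mex{0,0,0} = 1
G(24) = mex{1,1,1} = 0
G(25) = mex{0,0,0} = 1
G(26) = mex{1,1,1} = 0
G(27) = mex{0,0,0} = 1
G(28) = mex{1,1,1} = 0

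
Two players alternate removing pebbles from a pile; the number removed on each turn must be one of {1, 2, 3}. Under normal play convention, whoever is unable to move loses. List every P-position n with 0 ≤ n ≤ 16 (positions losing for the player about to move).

G(0) = 0
G(1) = mex{0} = 1
G(2) = mex{1,0} = 2
G(3) = mex{2,1,0} = 3
G(4) = mex{3,2,1} = 0
G(5) = mex{0,3,2} = 1
G(6) = mex{1,0,3} = 2
G(7) = mex{2,1,0} = 3
G(8) = mex{3,2,1} = 0
G(9) = mex{0,3,2} = 1
G(10) = mex{1,0,3} = 2
G(11) = mex{2,1,0} = 3
G(12) = mex{3,2,1} = 0
G(13) = mex{0,3,2} = 1
G(14) = mex{1,0,3} = 2
G(15) = mex{2,1,0} = 3
G(16) = mex{3,2,1} = 0
P-positions are exactly the n with G(n) = 0.

0, 4, 8, 12, 16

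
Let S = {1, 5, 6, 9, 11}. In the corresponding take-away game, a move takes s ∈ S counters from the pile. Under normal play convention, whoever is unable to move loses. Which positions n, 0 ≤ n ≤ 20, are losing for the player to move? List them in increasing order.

0, 2, 4, 12, 14, 16

G(0) = 0
G(1) = mex{0} = 1
G(2) = mex{1} = 0
G(3) = mex{0} = 1
G(4) = mex{1} = 0
G(5) = mex{0,0} = 1
G(6) = mex{1,1,0} = 2
G(7) = mex{2,0,1} = 3
G(8) = mex{3,1,0} = 2
G(9) = mex{2,0,1,0} = 3
G(10) = mex{3,1,0,1} = 2
G(11) = mex{2,2,1,0,0} = 3
G(12) = mex{3,3,2,1,1} = 0
G(13) = mex{0,2,3,0,0} = 1
G(14) = mex{1,3,2,1,1} = 0
G(15) = mex{0,2,3,2,0} = 1
G(16) = mex{1,3,2,3,1} = 0
G(17) = mex{0,0,3,2,2} = 1
G(18) = mex{1,1,0,3,3} = 2
G(19) = mex{2,0,1,2,2} = 3
G(20) = mex{3,1,0,3,3} = 2
P-positions are exactly the n with G(n) = 0.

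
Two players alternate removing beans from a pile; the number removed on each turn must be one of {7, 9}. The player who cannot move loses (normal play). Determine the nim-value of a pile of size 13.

n :  0  1  2  3  4  5  6  7  8  9 10 11 12 13
G :  0  0  0  0  0  0  0  1  1  1  1  1  1  1

1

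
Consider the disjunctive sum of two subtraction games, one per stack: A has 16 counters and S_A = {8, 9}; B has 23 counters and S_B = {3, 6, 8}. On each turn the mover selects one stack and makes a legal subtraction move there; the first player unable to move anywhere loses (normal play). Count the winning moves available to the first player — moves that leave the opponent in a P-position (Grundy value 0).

2

Stack A, S = {8, 9}:
G(0) = 0
G(1) = mex{} = 0
G(2) = mex{} = 0
G(3) = mex{} = 0
G(4) = mex{} = 0
G(5) = mex{} = 0
G(6) = mex{} = 0
G(7) = mex{} = 0
G(8) = mex{0} = 1
G(9) = mex{0,0} = 1
G(10) = mex{0,0} = 1
G(11) = mex{0,0} = 1
G(12) = mex{0,0} = 1
G(13) = mex{0,0} = 1
G(14) = mex{0,0} = 1
G(15) = mex{0,0} = 1
G(16) = mex{1,0} = 2
G_A(16) = 2.
Stack B, S = {3, 6, 8}:
n :  0  1  2  3  4  5  6  7  8  9 10 11 12 13 14 15 16 17 18 19 20 21 22 23
G :  0  0  0  1  1  1  2  2  2  3  3  0  0  0  1  1  1  2  2  2  3  3  0  0
G_B(23) = 0.
Combined Grundy value = 2 ⊕ 0 = 2.
A winning move leaves total XOR = 0, i.e. changes one component's Grundy value g to g ⊕ X where X is the current total.
Stack A: need g' = 2⊕2 = 0. Options: 16−8→G=1, 16−9→G=0. Hits: 1.
Stack B: need g' = 0⊕2 = 2. Options: 23−3→G=3, 23−6→G=2, 23−8→G=1. Hits: 1.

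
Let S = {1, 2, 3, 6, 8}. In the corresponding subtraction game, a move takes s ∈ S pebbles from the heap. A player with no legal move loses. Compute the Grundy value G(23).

1

n :  0  1  2  3  4  5  6  7  8  9 10 11 12 13 14 15 16 17 18 19 20 21 22 23
G :  0  1  2  3  0  1  2  3  4  0  1  2  3  0  1  2  3  4  0  1  2  3  0  1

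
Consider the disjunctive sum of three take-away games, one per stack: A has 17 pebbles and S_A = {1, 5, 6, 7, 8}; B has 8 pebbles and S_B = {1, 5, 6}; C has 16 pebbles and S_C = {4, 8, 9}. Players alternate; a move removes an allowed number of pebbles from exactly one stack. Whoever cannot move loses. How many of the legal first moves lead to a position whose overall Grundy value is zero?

Stack A, S = {1, 5, 6, 7, 8}:
n :  0  1  2  3  4  5  6  7  8  9 10 11 12 13 14 15 16 17
G :  0  1  0  1  0  1  2  3  2  3  2  3  4  0  1  0  1  0
G_A(17) = 0.
Stack B, S = {1, 5, 6}:
n : 0 1 2 3 4 5 6 7 8
G : 0 1 0 1 0 1 2 3 2
G_B(8) = 2.
Stack C, S = {4, 8, 9}:
n :  0  1  2  3  4  5  6  7  8  9 10 11 12 13 14 15 16
G :  0  0  0  0  1  1  1  1  2  2  2  2  3  0  0  0  0
G_C(16) = 0.
Combined Grundy value = 0 ⊕ 2 ⊕ 0 = 2.
A winning move leaves total XOR = 0, i.e. changes one component's Grundy value g to g ⊕ X where X is the current total.
Stack A: need g' = 0⊕2 = 2. Options: 17−1→G=1, 17−5→G=4, 17−6→G=3, 17−7→G=2, 17−8→G=3. Hits: 1.
Stack B: need g' = 2⊕2 = 0. Options: 8−1→G=3, 8−5→G=1, 8−6→G=0. Hits: 1.
Stack C: need g' = 0⊕2 = 2. Options: 16−4→G=3, 16−8→G=2, 16−9→G=1. Hits: 1.

3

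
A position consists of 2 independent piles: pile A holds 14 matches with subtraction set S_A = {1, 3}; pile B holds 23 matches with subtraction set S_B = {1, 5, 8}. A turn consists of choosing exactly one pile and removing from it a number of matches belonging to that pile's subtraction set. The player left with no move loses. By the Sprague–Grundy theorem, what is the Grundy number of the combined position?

Pile A, S = {1, 3}:
G(0) = 0
G(1) = mex{0} = 1
G(2) = mex{1} = 0
G(3) = mex{0,0} = 1
G(4) = mex{1,1} = 0
G(5) = mex{0,0} = 1
G(6) = mex{1,1} = 0
G(7) = mex{0,0} = 1
G(8) = mex{1,1} = 0
G(9) = mex{0,0} = 1
G(10) = mex{1,1} = 0
G(11) = mex{0,0} = 1
G(12) = mex{1,1} = 0
G(13) = mex{0,0} = 1
G(14) = mex{1,1} = 0
G_A(14) = 0.
Pile B, S = {1, 5, 8}:
n :  0  1  2  3  4  5  6  7  8  9 10 11 12 13 14 15 16 17 18 19 20 21 22 23
G :  0  1  0  1  0  1  0  1  2  3  2  3  2  0  1  0  1  0  1  0  1  2  3  2
G_B(23) = 2.
Combined Grundy value = 0 ⊕ 2 = 2.

2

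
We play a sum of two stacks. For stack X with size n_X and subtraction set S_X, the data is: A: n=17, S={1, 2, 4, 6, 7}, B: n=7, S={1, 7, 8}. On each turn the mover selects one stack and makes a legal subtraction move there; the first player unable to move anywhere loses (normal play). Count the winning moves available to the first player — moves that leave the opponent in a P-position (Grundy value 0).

Stack A, S = {1, 2, 4, 6, 7}:
G(0) = 0
G(1) = mex{0} = 1
G(2) = mex{1,0} = 2
G(3) = mex{2,1} = 0
G(4) = mex{0,2,0} = 1
G(5) = mex{1,0,1} = 2
G(6) = mex{2,1,2,0} = 3
G(7) = mex{3,2,0,1,0} = 4
G(8) = mex{4,3,1,2,1} = 0
G(9) = mex{0,4,2,0,2} = 1
G(10) = mex{1,0,3,1,0} = 2
G(11) = mex{2,1,4,2,1} = 0
G(12) = mex{0,2,0,3,2} = 1
G(13) = mex{1,0,1,4,3} = 2
G(14) = mex{2,1,2,0,4} = 3
G(15) = mex{3,2,0,1,0} = 4
G(16) = mex{4,3,1,2,1} = 0
G(17) = mex{0,4,2,0,2} = 1
G_A(17) = 1.
Stack B, S = {1, 7, 8}:
G(0) = 0
G(1) = mex{0} = 1
G(2) = mex{1} = 0
G(3) = mex{0} = 1
G(4) = mex{1} = 0
G(5) = mex{0} = 1
G(6) = mex{1} = 0
G(7) = mex{0,0} = 1
G_B(7) = 1.
Combined Grundy value = 1 ⊕ 1 = 0.
A winning move leaves total XOR = 0, i.e. changes one component's Grundy value g to g ⊕ X where X is the current total.
Stack A: target g' = 1⊕0 = 1, but every legal move changes the Grundy value (mex property), so 0 moves.
Stack B: target g' = 1⊕0 = 1, but every legal move changes the Grundy value (mex property), so 0 moves.

0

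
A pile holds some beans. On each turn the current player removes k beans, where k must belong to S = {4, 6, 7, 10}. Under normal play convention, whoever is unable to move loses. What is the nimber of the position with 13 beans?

n :  0  1  2  3  4  5  6  7  8  9 10 11 12 13
G :  0  0  0  0  1  1  1  1  2  2  2  2  3  3

3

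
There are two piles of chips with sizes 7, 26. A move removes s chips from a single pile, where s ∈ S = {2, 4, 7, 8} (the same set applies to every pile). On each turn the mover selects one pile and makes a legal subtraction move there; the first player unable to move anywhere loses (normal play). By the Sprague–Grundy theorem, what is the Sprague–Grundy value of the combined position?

1

All piles use S = {2, 4, 7, 8}:
G(0) = 0
G(1) = mex{} = 0
G(2) = mex{0} = 1
G(3) = mex{0} = 1
G(4) = mex{1,0} = 2
G(5) = mex{1,0} = 2
G(6) = mex{2,1} = 0
G(7) = mex{2,1,0} = 3
G(8) = mex{0,2,0,0} = 1
G(9) = mex{3,2,1,0} = 4
G(10) = mex{1,0,1,1} = 2
G(11) = mex{4,3,2,1} = 0
G(12) = mex{2,1,2,2} = 0
G(13) = mex{0,4,0,2} = 1
G(14) = mex{0,2,3,0} = 1
G(15) = mex{1,0,1,3} = 2
G(16) = mex{1,0,4,1} = 2
G(17) = mex{2,1,2,4} = 0
G(18) = mex{2,1,0,2} = 3
G(19) = mex{0,2,0,0} = 1
G(20) = mex{3,2,1,0} = 4
G(21) = mex{1,0,1,1} = 2
G(22) = mex{4,3,2,1} = 0
G(23) = mex{2,1,2,2} = 0
G(24) = mex{0,4,0,2} = 1
G(25) = mex{0,2,3,0} = 1
G(26) = mex{1,0,1,3} = 2
Pile A: G(7) = 3.
Pile B: G(26) = 2.
Combined Grundy value = 3 ⊕ 2 = 1.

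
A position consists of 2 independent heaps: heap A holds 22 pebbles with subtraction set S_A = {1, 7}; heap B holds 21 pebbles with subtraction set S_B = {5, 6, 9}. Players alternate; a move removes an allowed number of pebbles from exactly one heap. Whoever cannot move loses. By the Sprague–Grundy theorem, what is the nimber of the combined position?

1

Heap A, S = {1, 7}:
G(0) = 0
G(1) = mex{0} = 1
G(2) = mex{1} = 0
G(3) = mex{0} = 1
G(4) = mex{1} = 0
G(5) = mex{0} = 1
G(6) = mex{1} = 0
G(7) = mex{0,0} = 1
G(8) = mex{1,1} = 0
G(9) = mex{0,0} = 1
G(10) = mex{1,1} = 0
G(11) = mex{0,0} = 1
G(12) = mex{1,1} = 0
G(13) = mex{0,0} = 1
G(14) = mex{1,1} = 0
G(15) = mex{0,0} = 1
G(16) = mex{1,1} = 0
G(17) = mex{0,0} = 1
G(18) = mex{1,1} = 0
G(19) = mex{0,0} = 1
G(20) = mex{1,1} = 0
G(21) = mex{0,0} = 1
G(22) = mex{1,1} = 0
G_A(22) = 0.
Heap B, S = {5, 6, 9}:
G(0) = 0
G(1) = mex{} = 0
G(2) = mex{} = 0
G(3) = mex{} = 0
G(4) = mex{} = 0
G(5) = mex{0} = 1
G(6) = mex{0,0} = 1
G(7) = mex{0,0} = 1
G(8) = mex{0,0} = 1
G(9) = mex{0,0,0} = 1
G(10) = mex{1,0,0} = 2
G(11) = mex{1,1,0} = 2
G(12) = mex{1,1,0} = 2
G(13) = mex{1,1,0} = 2
G(14) = mex{1,1,1} = 0
G(15) = mex{2,1,1} = 0
G(16) = mex{2,2,1} = 0
G(17) = mex{2,2,1} = 0
G(18) = mex{2,2,1} = 0
G(19) = mex{0,2,2} = 1
G(20) = mex{0,0,2} = 1
G(21) = mex{0,0,2} = 1
G_B(21) = 1.
Combined Grundy value = 0 ⊕ 1 = 1.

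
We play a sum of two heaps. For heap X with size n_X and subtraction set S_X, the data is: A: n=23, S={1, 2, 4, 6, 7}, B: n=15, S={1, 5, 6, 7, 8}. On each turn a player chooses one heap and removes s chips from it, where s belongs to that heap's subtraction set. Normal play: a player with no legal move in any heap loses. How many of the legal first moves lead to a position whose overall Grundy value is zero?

2

Heap A, S = {1, 2, 4, 6, 7}:
n :  0  1  2  3  4  5  6  7  8  9 10 11 12 13 14 15 16 17 18 19 20 21 22 23
G :  0  1  2  0  1  2  3  4  0  1  2  0  1  2  3  4  0  1  2  0  1  2  3  4
G_A(23) = 4.
Heap B, S = {1, 5, 6, 7, 8}:
n :  0  1  2  3  4  5  6  7  8  9 10 11 12 13 14 15
G :  0  1  0  1  0  1  2  3  2  3  2  3  4  0  1  0
G_B(15) = 0.
Combined Grundy value = 4 ⊕ 0 = 4.
A winning move leaves total XOR = 0, i.e. changes one component's Grundy value g to g ⊕ X where X is the current total.
Heap A: need g' = 4⊕4 = 0. Options: 23−1→G=3, 23−2→G=2, 23−4→G=0, 23−6→G=1, 23−7→G=0. Hits: 2.
Heap B: need g' = 0⊕4 = 4. Options: 15−1→G=1, 15−5→G=2, 15−6→G=3, 15−7→G=2, 15−8→G=3. Hits: 0.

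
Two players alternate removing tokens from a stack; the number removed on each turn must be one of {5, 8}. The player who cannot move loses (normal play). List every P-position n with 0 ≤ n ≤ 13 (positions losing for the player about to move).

G(0) = 0
G(1) = mex{} = 0
G(2) = mex{} = 0
G(3) = mex{} = 0
G(4) = mex{} = 0
G(5) = mex{0} = 1
G(6) = mex{0} = 1
G(7) = mex{0} = 1
G(8) = mex{0,0} = 1
G(9) = mex{0,0} = 1
G(10) = mex{1,0} = 2
G(11) = mex{1,0} = 2
G(12) = mex{1,0} = 2
G(13) = mex{1,1} = 0
P-positions are exactly the n with G(n) = 0.

0, 1, 2, 3, 4, 13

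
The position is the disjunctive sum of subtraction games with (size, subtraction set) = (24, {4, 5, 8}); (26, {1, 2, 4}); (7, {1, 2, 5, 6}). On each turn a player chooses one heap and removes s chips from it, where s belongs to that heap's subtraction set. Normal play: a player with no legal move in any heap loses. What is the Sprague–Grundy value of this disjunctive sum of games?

2

Heap A, S = {4, 5, 8}:
G(0) = 0
G(1) = mex{} = 0
G(2) = mex{} = 0
G(3) = mex{} = 0
G(4) = mex{0} = 1
G(5) = mex{0,0} = 1
G(6) = mex{0,0} = 1
G(7) = mex{0,0} = 1
G(8) = mex{1,0,0} = 2
G(9) = mex{1,1,0} = 2
G(10) = mex{1,1,0} = 2
G(11) = mex{1,1,0} = 2
G(12) = mex{2,1,1} = 0
G(13) = mex{2,2,1} = 0
G(14) = mex{2,2,1} = 0
G(15) = mex{2,2,1} = 0
G(16) = mex{0,2,2} = 1
G(17) = mex{0,0,2} = 1
G(18) = mex{0,0,2} = 1
G(19) = mex{0,0,2} = 1
G(20) = mex{1,0,0} = 2
G(21) = mex{1,1,0} = 2
G(22) = mex{1,1,0} = 2
G(23) = mex{1,1,0} = 2
G(24) = mex{2,1,1} = 0
G_A(24) = 0.
Heap B, S = {1, 2, 4}:
G(0) = 0
G(1) = mex{0} = 1
G(2) = mex{1,0} = 2
G(3) = mex{2,1} = 0
G(4) = mex{0,2,0} = 1
G(5) = mex{1,0,1} = 2
G(6) = mex{2,1,2} = 0
G(7) = mex{0,2,0} = 1
G(8) = mex{1,0,1} = 2
G(9) = mex{2,1,2} = 0
G(10) = mex{0,2,0} = 1
G(11) = mex{1,0,1} = 2
G(12) = mex{2,1,2} = 0
G(13) = mex{0,2,0} = 1
G(14) = mex{1,0,1} = 2
G(15) = mex{2,1,2} = 0
G(16) = mex{0,2,0} = 1
G(17) = mex{1,0,1} = 2
G(18) = mex{2,1,2} = 0
G(19) = mex{0,2,0} = 1
G(20) = mex{1,0,1} = 2
G(21) = mex{2,1,2} = 0
G(22) = mex{0,2,0} = 1
G(23) = mex{1,0,1} = 2
G(24) = mex{2,1,2} = 0
G(25) = mex{0,2,0} = 1
G(26) = mex{1,0,1} = 2
G_B(26) = 2.
Heap C, S = {1, 2, 5, 6}:
G(0) = 0
G(1) = mex{0} = 1
G(2) = mex{1,0} = 2
G(3) = mex{2,1} = 0
G(4) = mex{0,2} = 1
G(5) = mex{1,0,0} = 2
G(6) = mex{2,1,1,0} = 3
G(7) = mex{3,2,2,1} = 0
G_C(7) = 0.
Combined Grundy value = 0 ⊕ 2 ⊕ 0 = 2.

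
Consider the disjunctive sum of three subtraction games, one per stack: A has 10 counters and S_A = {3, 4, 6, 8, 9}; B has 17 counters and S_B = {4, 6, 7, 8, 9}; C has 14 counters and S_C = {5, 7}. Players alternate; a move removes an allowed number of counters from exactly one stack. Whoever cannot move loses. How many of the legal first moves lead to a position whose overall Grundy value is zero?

Stack A, S = {3, 4, 6, 8, 9}:
G(0) = 0
G(1) = mex{} = 0
G(2) = mex{} = 0
G(3) = mex{0} = 1
G(4) = mex{0,0} = 1
G(5) = mex{0,0} = 1
G(6) = mex{1,0,0} = 2
G(7) = mex{1,1,0} = 2
G(8) = mex{1,1,0,0} = 2
G(9) = mex{2,1,1,0,0} = 3
G(10) = mex{2,2,1,0,0} = 3
G_A(10) = 3.
Stack B, S = {4, 6, 7, 8, 9}:
n :  0  1  2  3  4  5  6  7  8  9 10 11 12 13 14 15 16 17
G :  0  0  0  0  1  1  1  1  2  2  2  2  3  0  0  0  0  1
G_B(17) = 1.
Stack C, S = {5, 7}:
n :  0  1  2  3  4  5  6  7  8  9 10 11 12 13 14
G :  0  0  0  0  0  1  1  1  1  1  2  2  0  0  0
G_C(14) = 0.
Combined Grundy value = 3 ⊕ 1 ⊕ 0 = 2.
A winning move leaves total XOR = 0, i.e. changes one component's Grundy value g to g ⊕ X where X is the current total.
Stack A: need g' = 3⊕2 = 1. Options: 10−3→G=2, 10−4→G=2, 10−6→G=1, 10−8→G=0, 10−9→G=0. Hits: 1.
Stack B: need g' = 1⊕2 = 3. Options: 17−4→G=0, 17−6→G=2, 17−7→G=2, 17−8→G=2, 17−9→G=2. Hits: 0.
Stack C: need g' = 0⊕2 = 2. Options: 14−5→G=1, 14−7→G=1. Hits: 0.

1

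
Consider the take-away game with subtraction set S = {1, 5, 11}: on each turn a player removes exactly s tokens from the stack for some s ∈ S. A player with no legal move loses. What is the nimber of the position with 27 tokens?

G(0) = 0
G(1) = mex{0} = 1
G(2) = mex{1} = 0
G(3) = mex{0} = 1
G(4) = mex{1} = 0
G(5) = mex{0,0} = 1
G(6) = mex{1,1} = 0
G(7) = mex{0,0} = 1
G(8) = mex{1,1} = 0
G(9) = mex{0,0} = 1
G(10) = mex{1,1} = 0
G(11) = mex{0,0,0} = 1
G(12) = mex{1,1,1} = 0
G(13) = mex{0,0,0} = 1
G(14) = mex{1,1,1} = 0
G(15) = mex{0,0,0} = 1
G(16) = mex{1,1,1} = 0
G(17) = mex{0,0,0} = 1
G(18) = mex{1,1,1} = 0
G(19) = mex{0,0,0} = 1
G(20) = mex{1,1,1} = 0
G(21) = mex{0,0,0} = 1
G(22) = mex{1,1,1} = 0
G(23) = mex{0,0,0} = 1
G(24) = mex{1,1,1} = 0
G(25) = mex{0,0,0} = 1
G(26) = mex{1,1,1} = 0
G(27) = mex{0,0,0} = 1

1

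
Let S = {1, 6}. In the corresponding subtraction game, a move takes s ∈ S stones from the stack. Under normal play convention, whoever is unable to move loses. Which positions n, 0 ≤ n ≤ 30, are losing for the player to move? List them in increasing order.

0, 2, 4, 7, 9, 11, 14, 16, 18, 21, 23, 25, 28, 30

n :  0  1  2  3  4  5  6  7  8  9 10 11 12 13 14 15 16 17 18 19 20 21 22 23 24 25 26 27 28 29 30
G :  0  1  0  1  0  1  2  0  1  0  1  0  1  2  0  1  0  1  0  1  2  0  1  0  1  0  1  2  0  1  0
P-positions are exactly the n with G(n) = 0.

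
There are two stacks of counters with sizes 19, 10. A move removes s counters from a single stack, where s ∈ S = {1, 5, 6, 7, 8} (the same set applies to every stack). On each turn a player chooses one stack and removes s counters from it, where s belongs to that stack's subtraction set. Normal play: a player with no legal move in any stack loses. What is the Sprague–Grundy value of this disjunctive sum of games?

All stacks use S = {1, 5, 6, 7, 8}:
G(0) = 0
G(1) = mex{0} = 1
G(2) = mex{1} = 0
G(3) = mex{0} = 1
G(4) = mex{1} = 0
G(5) = mex{0,0} = 1
G(6) = mex{1,1,0} = 2
G(7) = mex{2,0,1,0} = 3
G(8) = mex{3,1,0,1,0} = 2
G(9) = mex{2,0,1,0,1} = 3
G(10) = mex{3,1,0,1,0} = 2
G(11) = mex{2,2,1,0,1} = 3
G(12) = mex{3,3,2,1,0} = 4
G(13) = mex{4,2,3,2,1} = 0
G(14) = mex{0,3,2,3,2} = 1
G(15) = mex{1,2,3,2,3} = 0
G(16) = mex{0,3,2,3,2} = 1
G(17) = mex{1,4,3,2,3} = 0
G(18) = mex{0,0,4,3,2} = 1
G(19) = mex{1,1,0,4,3} = 2
Stack A: G(19) = 2.
Stack B: G(10) = 2.
Combined Grundy value = 2 ⊕ 2 = 0.

0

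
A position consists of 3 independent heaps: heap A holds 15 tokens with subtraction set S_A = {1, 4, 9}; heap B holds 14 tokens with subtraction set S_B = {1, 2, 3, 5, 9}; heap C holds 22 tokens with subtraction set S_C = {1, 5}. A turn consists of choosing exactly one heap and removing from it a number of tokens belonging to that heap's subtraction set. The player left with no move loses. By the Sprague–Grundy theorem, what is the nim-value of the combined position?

Heap A, S = {1, 4, 9}:
G(0) = 0
G(1) = mex{0} = 1
G(2) = mex{1} = 0
G(3) = mex{0} = 1
G(4) = mex{1,0} = 2
G(5) = mex{2,1} = 0
G(6) = mex{0,0} = 1
G(7) = mex{1,1} = 0
G(8) = mex{0,2} = 1
G(9) = mex{1,0,0} = 2
G(10) = mex{2,1,1} = 0
G(11) = mex{0,0,0} = 1
G(12) = mex{1,1,1} = 0
G(13) = mex{0,2,2} = 1
G(14) = mex{1,0,0} = 2
G(15) = mex{2,1,1} = 0
G_A(15) = 0.
Heap B, S = {1, 2, 3, 5, 9}:
G(0) = 0
G(1) = mex{0} = 1
G(2) = mex{1,0} = 2
G(3) = mex{2,1,0} = 3
G(4) = mex{3,2,1} = 0
G(5) = mex{0,3,2,0} = 1
G(6) = mex{1,0,3,1} = 2
G(7) = mex{2,1,0,2} = 3
G(8) = mex{3,2,1,3} = 0
G(9) = mex{0,3,2,0,0} = 1
G(10) = mex{1,0,3,1,1} = 2
G(11) = mex{2,1,0,2,2} = 3
G(12) = mex{3,2,1,3,3} = 0
G(13) = mex{0,3,2,0,0} = 1
G(14) = mex{1,0,3,1,1} = 2
G_B(14) = 2.
Heap C, S = {1, 5}:
G(0) = 0
G(1) = mex{0} = 1
G(2) = mex{1} = 0
G(3) = mex{0} = 1
G(4) = mex{1} = 0
G(5) = mex{0,0} = 1
G(6) = mex{1,1} = 0
G(7) = mex{0,0} = 1
G(8) = mex{1,1} = 0
G(9) = mex{0,0} = 1
G(10) = mex{1,1} = 0
G(11) = mex{0,0} = 1
G(12) = mex{1,1} = 0
G(13) = mex{0,0} = 1
G(14) = mex{1,1} = 0
G(15) = mex{0,0} = 1
G(16) = mex{1,1} = 0
G(17) = mex{0,0} = 1
G(18) = mex{1,1} = 0
G(19) = mex{0,0} = 1
G(20) = mex{1,1} = 0
G(21) = mex{0,0} = 1
G(22) = mex{1,1} = 0
G_C(22) = 0.
Combined Grundy value = 0 ⊕ 2 ⊕ 0 = 2.

2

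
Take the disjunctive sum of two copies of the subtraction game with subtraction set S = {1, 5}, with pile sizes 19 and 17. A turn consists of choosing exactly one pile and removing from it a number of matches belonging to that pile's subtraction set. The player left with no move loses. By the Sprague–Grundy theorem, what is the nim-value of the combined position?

0

All piles use S = {1, 5}:
n :  0  1  2  3  4  5  6  7  8  9 10 11 12 13 14 15 16 17 18 19
G :  0  1  0  1  0  1  0  1  0  1  0  1  0  1  0  1  0  1  0  1
Pile A: G(19) = 1.
Pile B: G(17) = 1.
Combined Grundy value = 1 ⊕ 1 = 0.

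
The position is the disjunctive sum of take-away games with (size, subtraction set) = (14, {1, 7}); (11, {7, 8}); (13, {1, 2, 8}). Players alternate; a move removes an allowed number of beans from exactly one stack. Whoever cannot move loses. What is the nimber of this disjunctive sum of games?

Stack A, S = {1, 7}:
n :  0  1  2  3  4  5  6  7  8  9 10 11 12 13 14
G :  0  1  0  1  0  1  0  1  0  1  0  1  0  1  0
G_A(14) = 0.
Stack B, S = {7, 8}:
n :  0  1  2  3  4  5  6  7  8  9 10 11
G :  0  0  0  0  0  0  0  1  1  1  1  1
G_B(11) = 1.
Stack C, S = {1, 2, 8}:
G(0) = 0
G(1) = mex{0} = 1
G(2) = mex{1,0} = 2
G(3) = mex{2,1} = 0
G(4) = mex{0,2} = 1
G(5) = mex{1,0} = 2
G(6) = mex{2,1} = 0
G(7) = mex{0,2} = 1
G(8) = mex{1,0,0} = 2
G(9) = mex{2,1,1} = 0
G(10) = mex{0,2,2} = 1
G(11) = mex{1,0,0} = 2
G(12) = mex{2,1,1} = 0
G(13) = mex{0,2,2} = 1
G_C(13) = 1.
Combined Grundy value = 0 ⊕ 1 ⊕ 1 = 0.

0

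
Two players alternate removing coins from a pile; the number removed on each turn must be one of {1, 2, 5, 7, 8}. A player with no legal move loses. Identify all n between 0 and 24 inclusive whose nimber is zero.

0, 3, 6, 9, 12, 15, 18, 21, 24

G(0) = 0
G(1) = mex{0} = 1
G(2) = mex{1,0} = 2
G(3) = mex{2,1} = 0
G(4) = mex{0,2} = 1
G(5) = mex{1,0,0} = 2
G(6) = mex{2,1,1} = 0
G(7) = mex{0,2,2,0} = 1
G(8) = mex{1,0,0,1,0} = 2
G(9) = mex{2,1,1,2,1} = 0
G(10) = mex{0,2,2,0,2} = 1
G(11) = mex{1,0,0,1,0} = 2
G(12) = mex{2,1,1,2,1} = 0
G(13) = mex{0,2,2,0,2} = 1
G(14) = mex{1,0,0,1,0} = 2
G(15) = mex{2,1,1,2,1} = 0
G(16) = mex{0,2,2,0,2} = 1
G(17) = mex{1,0,0,1,0} = 2
G(18) = mex{2,1,1,2,1} = 0
G(19) = mex{0,2,2,0,2} = 1
G(20) = mex{1,0,0,1,0} = 2
G(21) = mex{2,1,1,2,1} = 0
G(22) = mex{0,2,2,0,2} = 1
G(23) = mex{1,0,0,1,0} = 2
G(24) = mex{2,1,1,2,1} = 0
P-positions are exactly the n with G(n) = 0.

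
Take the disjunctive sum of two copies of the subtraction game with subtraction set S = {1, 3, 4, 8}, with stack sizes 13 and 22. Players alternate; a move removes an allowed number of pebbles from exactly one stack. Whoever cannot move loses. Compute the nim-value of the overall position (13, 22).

All stacks use S = {1, 3, 4, 8}:
G(0) = 0
G(1) = mex{0} = 1
G(2) = mex{1} = 0
G(3) = mex{0,0} = 1
G(4) = mex{1,1,0} = 2
G(5) = mex{2,0,1} = 3
G(6) = mex{3,1,0} = 2
G(7) = mex{2,2,1} = 0
G(8) = mex{0,3,2,0} = 1
G(9) = mex{1,2,3,1} = 0
G(10) = mex{0,0,2,0} = 1
G(11) = mex{1,1,0,1} = 2
G(12) = mex{2,0,1,2} = 3
G(13) = mex{3,1,0,3} = 2
G(14) = mex{2,2,1,2} = 0
G(15) = mex{0,3,2,0} = 1
G(16) = mex{1,2,3,1} = 0
G(17) = mex{0,0,2,0} = 1
G(18) = mex{1,1,0,1} = 2
G(19) = mex{2,0,1,2} = 3
G(20) = mex{3,1,0,3} = 2
G(21) = mex{2,2,1,2} = 0
G(22) = mex{0,3,2,0} = 1
Stack A: G(13) = 2.
Stack B: G(22) = 1.
Combined Grundy value = 2 ⊕ 1 = 3.

3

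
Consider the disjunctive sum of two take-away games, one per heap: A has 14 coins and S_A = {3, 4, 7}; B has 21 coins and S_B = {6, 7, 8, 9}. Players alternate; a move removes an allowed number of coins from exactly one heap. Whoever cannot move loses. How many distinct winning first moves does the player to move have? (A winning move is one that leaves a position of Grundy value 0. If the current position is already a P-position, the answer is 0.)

0

Heap A, S = {3, 4, 7}:
n :  0  1  2  3  4  5  6  7  8  9 10 11 12 13 14
G :  0  0  0  1  1  1  2  2  2  3  0  0  0  1  1
G_A(14) = 1.
Heap B, S = {6, 7, 8, 9}:
n :  0  1  2  3  4  5  6  7  8  9 10 11 12 13 14 15 16 17 18 19 20 21
G :  0  0  0  0  0  0  1  1  1  1  1  1  2  2  2  0  0  0  0  0  0  1
G_B(21) = 1.
Combined Grundy value = 1 ⊕ 1 = 0.
A winning move leaves total XOR = 0, i.e. changes one component's Grundy value g to g ⊕ X where X is the current total.
Heap A: target g' = 1⊕0 = 1, but every legal move changes the Grundy value (mex property), so 0 moves.
Heap B: target g' = 1⊕0 = 1, but every legal move changes the Grundy value (mex property), so 0 moves.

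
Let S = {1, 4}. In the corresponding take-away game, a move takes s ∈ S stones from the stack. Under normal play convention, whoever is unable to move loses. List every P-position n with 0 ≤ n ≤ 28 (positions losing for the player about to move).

0, 2, 5, 7, 10, 12, 15, 17, 20, 22, 25, 27

n :  0  1  2  3  4  5  6  7  8  9 10 11 12 13 14 15 16 17 18 19 20 21 22 23 24 25 26 27 28
G :  0  1  0  1  2  0  1  0  1  2  0  1  0  1  2  0  1  0  1  2  0  1  0  1  2  0  1  0  1
P-positions are exactly the n with G(n) = 0.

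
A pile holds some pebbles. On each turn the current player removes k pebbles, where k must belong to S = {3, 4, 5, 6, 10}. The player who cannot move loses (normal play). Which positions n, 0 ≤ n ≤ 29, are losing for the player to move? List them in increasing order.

G(0) = 0
G(1) = mex{} = 0
G(2) = mex{} = 0
G(3) = mex{0} = 1
G(4) = mex{0,0} = 1
G(5) = mex{0,0,0} = 1
G(6) = mex{1,0,0,0} = 2
G(7) = mex{1,1,0,0} = 2
G(8) = mex{1,1,1,0} = 2
G(9) = mex{2,1,1,1} = 0
G(10) = mex{2,2,1,1,0} = 3
G(11) = mex{2,2,2,1,0} = 3
G(12) = mex{0,2,2,2,0} = 1
G(13) = mex{3,0,2,2,1} = 4
G(14) = mex{3,3,0,2,1} = 4
G(15) = mex{1,3,3,0,1} = 2
G(16) = mex{4,1,3,3,2} = 0
G(17) = mex{4,4,1,3,2} = 0
G(18) = mex{2,4,4,1,2} = 0
G(19) = mex{0,2,4,4,0} = 1
G(20) = mex{0,0,2,4,3} = 1
G(21) = mex{0,0,0,2,3} = 1
G(22) = mex{1,0,0,0,1} = 2
G(23) = mex{1,1,0,0,4} = 2
G(24) = mex{1,1,1,0,4} = 2
G(25) = mex{2,1,1,1,2} = 0
G(26) = mex{2,2,1,1,0} = 3
G(27) = mex{2,2,2,1,0} = 3
G(28) = mex{0,2,2,2,0} = 1
G(29) = mex{3,0,2,2,1} = 4
P-positions are exactly the n with G(n) = 0.

0, 1, 2, 9, 16, 17, 18, 25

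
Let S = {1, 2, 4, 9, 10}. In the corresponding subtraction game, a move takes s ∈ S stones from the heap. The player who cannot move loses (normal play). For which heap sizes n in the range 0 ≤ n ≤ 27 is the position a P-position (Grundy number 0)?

0, 3, 6, 11, 14, 17, 22, 25

G(0) = 0
G(1) = mex{0} = 1
G(2) = mex{1,0} = 2
G(3) = mex{2,1} = 0
G(4) = mex{0,2,0} = 1
G(5) = mex{1,0,1} = 2
G(6) = mex{2,1,2} = 0
G(7) = mex{0,2,0} = 1
G(8) = mex{1,0,1} = 2
G(9) = mex{2,1,2,0} = 3
G(10) = mex{3,2,0,1,0} = 4
G(11) = mex{4,3,1,2,1} = 0
G(12) = mex{0,4,2,0,2} = 1
G(13) = mex{1,0,3,1,0} = 2
G(14) = mex{2,1,4,2,1} = 0
G(15) = mex{0,2,0,0,2} = 1
G(16) = mex{1,0,1,1,0} = 2
G(17) = mex{2,1,2,2,1} = 0
G(18) = mex{0,2,0,3,2} = 1
G(19) = mex{1,0,1,4,3} = 2
G(20) = mex{2,1,2,0,4} = 3
G(21) = mex{3,2,0,1,0} = 4
G(22) = mex{4,3,1,2,1} = 0
G(23) = mex{0,4,2,0,2} = 1
G(24) = mex{1,0,3,1,0} = 2
G(25) = mex{2,1,4,2,1} = 0
G(26) = mex{0,2,0,0,2} = 1
G(27) = mex{1,0,1,1,0} = 2
P-positions are exactly the n with G(n) = 0.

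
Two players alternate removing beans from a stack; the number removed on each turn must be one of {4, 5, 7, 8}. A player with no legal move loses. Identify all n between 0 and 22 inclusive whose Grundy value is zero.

G(0) = 0
G(1) = mex{} = 0
G(2) = mex{} = 0
G(3) = mex{} = 0
G(4) = mex{0} = 1
G(5) = mex{0,0} = 1
G(6) = mex{0,0} = 1
G(7) = mex{0,0,0} = 1
G(8) = mex{1,0,0,0} = 2
G(9) = mex{1,1,0,0} = 2
G(10) = mex{1,1,0,0} = 2
G(11) = mex{1,1,1,0} = 2
G(12) = mex{2,1,1,1} = 0
G(13) = mex{2,2,1,1} = 0
G(14) = mex{2,2,1,1} = 0
G(15) = mex{2,2,2,1} = 0
G(16) = mex{0,2,2,2} = 1
G(17) = mex{0,0,2,2} = 1
G(18) = mex{0,0,2,2} = 1
G(19) = mex{0,0,0,2} = 1
G(20) = mex{1,0,0,0} = 2
G(21) = mex{1,1,0,0} = 2
G(22) = mex{1,1,0,0} = 2
P-positions are exactly the n with G(n) = 0.

0, 1, 2, 3, 12, 13, 14, 15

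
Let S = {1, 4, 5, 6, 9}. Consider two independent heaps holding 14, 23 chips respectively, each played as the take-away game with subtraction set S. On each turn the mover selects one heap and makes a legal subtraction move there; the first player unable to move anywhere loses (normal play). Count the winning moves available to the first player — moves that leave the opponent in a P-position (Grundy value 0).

All heaps use S = {1, 4, 5, 6, 9}:
n :  0  1  2  3  4  5  6  7  8  9 10 11 12 13 14 15 16 17 18 19 20 21 22 23
G :  0  1  0  1  2  3  2  3  4  5  0  1  0  1  2  3  2  3  4  5  0  1  0  1
Heap A: G(14) = 2.
Heap B: G(23) = 1.
Combined Grundy value = 2 ⊕ 1 = 3.
A winning move leaves total XOR = 0, i.e. changes one component's Grundy value g to g ⊕ X where X is the current total.
Heap A: need g' = 2⊕3 = 1. Options: 14−1→G=1, 14−4→G=0, 14−5→G=5, 14−6→G=4, 14−9→G=3. Hits: 1.
Heap B: need g' = 1⊕3 = 2. Options: 23−1→G=0, 23−4→G=5, 23−5→G=4, 23−6→G=3, 23−9→G=2. Hits: 1.

2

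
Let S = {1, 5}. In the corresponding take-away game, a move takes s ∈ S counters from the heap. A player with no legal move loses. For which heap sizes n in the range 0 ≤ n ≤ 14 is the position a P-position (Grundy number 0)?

0, 2, 4, 6, 8, 10, 12, 14

G(0) = 0
G(1) = mex{0} = 1
G(2) = mex{1} = 0
G(3) = mex{0} = 1
G(4) = mex{1} = 0
G(5) = mex{0,0} = 1
G(6) = mex{1,1} = 0
G(7) = mex{0,0} = 1
G(8) = mex{1,1} = 0
G(9) = mex{0,0} = 1
G(10) = mex{1,1} = 0
G(11) = mex{0,0} = 1
G(12) = mex{1,1} = 0
G(13) = mex{0,0} = 1
G(14) = mex{1,1} = 0
P-positions are exactly the n with G(n) = 0.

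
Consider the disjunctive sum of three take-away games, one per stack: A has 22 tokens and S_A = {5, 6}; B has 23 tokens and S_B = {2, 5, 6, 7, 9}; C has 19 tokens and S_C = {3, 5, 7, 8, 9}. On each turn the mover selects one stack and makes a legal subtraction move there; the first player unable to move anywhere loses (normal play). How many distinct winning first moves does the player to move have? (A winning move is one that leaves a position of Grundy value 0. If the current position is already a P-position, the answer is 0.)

0

Stack A, S = {5, 6}:
G(0) = 0
G(1) = mex{} = 0
G(2) = mex{} = 0
G(3) = mex{} = 0
G(4) = mex{} = 0
G(5) = mex{0} = 1
G(6) = mex{0,0} = 1
G(7) = mex{0,0} = 1
G(8) = mex{0,0} = 1
G(9) = mex{0,0} = 1
G(10) = mex{1,0} = 2
G(11) = mex{1,1} = 0
G(12) = mex{1,1} = 0
G(13) = mex{1,1} = 0
G(14) = mex{1,1} = 0
G(15) = mex{2,1} = 0
G(16) = mex{0,2} = 1
G(17) = mex{0,0} = 1
G(18) = mex{0,0} = 1
G(19) = mex{0,0} = 1
G(20) = mex{0,0} = 1
G(21) = mex{1,0} = 2
G(22) = mex{1,1} = 0
G_A(22) = 0.
Stack B, S = {2, 5, 6, 7, 9}:
G(0) = 0
G(1) = mex{} = 0
G(2) = mex{0} = 1
G(3) = mex{0} = 1
G(4) = mex{1} = 0
G(5) = mex{1,0} = 2
G(6) = mex{0,0,0} = 1
G(7) = mex{2,1,0,0} = 3
G(8) = mex{1,1,1,0} = 2
G(9) = mex{3,0,1,1,0} = 2
G(10) = mex{2,2,0,1,0} = 3
G(11) = mex{2,1,2,0,1} = 3
G(12) = mex{3,3,1,2,1} = 0
G(13) = mex{3,2,3,1,0} = 4
G(14) = mex{0,2,2,3,2} = 1
G(15) = mex{4,3,2,2,1} = 0
G(16) = mex{1,3,3,2,3} = 0
G(17) = mex{0,0,3,3,2} = 1
G(18) = mex{0,4,0,3,2} = 1
G(19) = mex{1,1,4,0,3} = 2
G(20) = mex{1,0,1,4,3} = 2
G(21) = mex{2,0,0,1,0} = 3
G(22) = mex{2,1,0,0,4} = 3
G(23) = mex{3,1,1,0,1} = 2
G_B(23) = 2.
Stack C, S = {3, 5, 7, 8, 9}:
n :  0  1  2  3  4  5  6  7  8  9 10 11 12 13 14 15 16 17 18 19
G :  0  0  0  1  1  1  2  2  2  3  3  3  0  0  0  1  1  1  2  2
G_C(19) = 2.
Combined Grundy value = 0 ⊕ 2 ⊕ 2 = 0.
A winning move leaves total XOR = 0, i.e. changes one component's Grundy value g to g ⊕ X where X is the current total.
Stack A: target g' = 0⊕0 = 0, but every legal move changes the Grundy value (mex property), so 0 moves.
Stack B: target g' = 2⊕0 = 2, but every legal move changes the Grundy value (mex property), so 0 moves.
Stack C: target g' = 2⊕0 = 2, but every legal move changes the Grundy value (mex property), so 0 moves.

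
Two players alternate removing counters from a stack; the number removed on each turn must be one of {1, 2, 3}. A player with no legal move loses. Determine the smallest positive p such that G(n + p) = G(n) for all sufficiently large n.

G(0) = 0
G(1) = mex{0} = 1
G(2) = mex{1,0} = 2
G(3) = mex{2,1,0} = 3
G(4) = mex{3,2,1} = 0
G(5) = mex{0,3,2} = 1
G(6) = mex{1,0,3} = 2
G(7) = mex{2,1,0} = 3
G(8) = mex{3,2,1} = 0
G(9) = mex{0,3,2} = 1
G(10) = mex{1,0,3} = 2
G(11) = mex{2,1,0} = 3
G(12) = mex{3,2,1} = 0
G(13) = mex{0,3,2} = 1
G(14) = mex{1,0,3} = 2
G(n+4) = G(n) holds for n = 0,…,2 (a full window of length max(S) = 3), so the sequence is purely periodic with period 4.

4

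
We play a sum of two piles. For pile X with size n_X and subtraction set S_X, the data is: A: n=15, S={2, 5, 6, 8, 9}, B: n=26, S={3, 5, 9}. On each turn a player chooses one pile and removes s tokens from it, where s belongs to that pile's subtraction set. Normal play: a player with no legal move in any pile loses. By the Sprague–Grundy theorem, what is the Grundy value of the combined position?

Pile A, S = {2, 5, 6, 8, 9}:
G(0) = 0
G(1) = mex{} = 0
G(2) = mex{0} = 1
G(3) = mex{0} = 1
G(4) = mex{1} = 0
G(5) = mex{1,0} = 2
G(6) = mex{0,0,0} = 1
G(7) = mex{2,1,0} = 3
G(8) = mex{1,1,1,0} = 2
G(9) = mex{3,0,1,0,0} = 2
G(10) = mex{2,2,0,1,0} = 3
G(11) = mex{2,1,2,1,1} = 0
G(12) = mex{3,3,1,0,1} = 2
G(13) = mex{0,2,3,2,0} = 1
G(14) = mex{2,2,2,1,2} = 0
G(15) = mex{1,3,2,3,1} = 0
G_A(15) = 0.
Pile B, S = {3, 5, 9}:
G(0) = 0
G(1) = mex{} = 0
G(2) = mex{} = 0
G(3) = mex{0} = 1
G(4) = mex{0} = 1
G(5) = mex{0,0} = 1
G(6) = mex{1,0} = 2
G(7) = mex{1,0} = 2
G(8) = mex{1,1} = 0
G(9) = mex{2,1,0} = 3
G(10) = mex{2,1,0} = 3
G(11) = mex{0,2,0} = 1
G(12) = mex{3,2,1} = 0
G(13) = mex{3,0,1} = 2
G(14) = mex{1,3,1} = 0
G(15) = mex{0,3,2} = 1
G(16) = mex{2,1,2} = 0
G(17) = mex{0,0,0} = 1
G(18) = mex{1,2,3} = 0
G(19) = mex{0,0,3} = 1
G(20) = mex{1,1,1} = 0
G(21) = mex{0,0,0} = 1
G(22) = mex{1,1,2} = 0
G(23) = mex{0,0,0} = 1
G(24) = mex{1,1,1} = 0
G(25) = mex{0,0,0} = 1
G(26) = mex{1,1,1} = 0
G_B(26) = 0.
Combined Grundy value = 0 ⊕ 0 = 0.

0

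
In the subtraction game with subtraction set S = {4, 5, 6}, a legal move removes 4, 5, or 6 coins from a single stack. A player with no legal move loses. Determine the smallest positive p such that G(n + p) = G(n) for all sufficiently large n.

10

n :  0  1  2  3  4  5  6  7  8  9 10 11 12 13 14 15 16 17 18 19 20 21
G :  0  0  0  0  1  1  1  1  2  2  0  0  0  0  1  1  1  1  2  2  0  0
G(n+10) = G(n) holds for n = 0,…,5 (a full window of length max(S) = 6), so the sequence is purely periodic with period 10.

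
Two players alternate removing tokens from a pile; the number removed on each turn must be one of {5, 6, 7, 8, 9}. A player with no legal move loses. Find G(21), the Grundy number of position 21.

n :  0  1  2  3  4  5  6  7  8  9 10 11 12 13 14 15 16 17 18 19 20 21
G :  0  0  0  0  0  1  1  1  1  1  2  2  2  2  0  0  0  0  0  1  1  1

1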